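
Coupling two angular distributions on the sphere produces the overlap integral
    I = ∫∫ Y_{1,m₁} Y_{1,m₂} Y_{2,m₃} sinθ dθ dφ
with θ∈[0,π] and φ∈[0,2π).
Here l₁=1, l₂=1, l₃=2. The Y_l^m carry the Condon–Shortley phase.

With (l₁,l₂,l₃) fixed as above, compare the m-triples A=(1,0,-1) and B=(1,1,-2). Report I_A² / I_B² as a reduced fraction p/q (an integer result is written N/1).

1/2

Same 1,1,2: normalisation and zero-m 3j drop out of the ratio.
A: Δ: 0! 2! 2! / 5! → 1/30; sum: t=0:+1/2 = 1/2; 3j²(1 1 2; 1 0 -1) = Δ·Π!·Σ² = 1/10  (sign -1)
B: Δ: 0! 2! 2! / 5! → 1/30; sum: t=0:+1/4 = 1/4; 3j²(1 1 2; 1 1 -2) = Δ·Π!·Σ² = 1/5  (sign +1)
I_A²/I_B² = (1/10)/(1/5) = 1/2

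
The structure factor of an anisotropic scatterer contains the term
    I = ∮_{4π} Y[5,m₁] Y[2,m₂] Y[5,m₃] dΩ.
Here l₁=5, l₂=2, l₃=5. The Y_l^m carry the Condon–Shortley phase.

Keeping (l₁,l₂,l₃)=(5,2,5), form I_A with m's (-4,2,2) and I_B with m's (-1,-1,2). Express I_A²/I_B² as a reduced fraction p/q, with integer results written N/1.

Shared (l₁,l₂,l₃)=(5,2,5): N and (l;000)² cancel in I_A²/I_B².
A: Δ = 2!·8!·2!/13! = 1/38610; Racah Σ t=2..2: t=2:+1/20160 = 1/20160; ⇒ 3j(5 2 5; -4 2 2)² = 12/715, sgn -1
B: Δ = 2!·8!·2!/13! = 1/38610; Racah Σ t=0..1: t=0:+1/2880 t=1:−1/1440 = -1/2880; ⇒ 3j(5 2 5; -1 -1 2)² = 7/715, sgn +1
I_A²/I_B² = (12/715)/(7/715) = 12/7

12/7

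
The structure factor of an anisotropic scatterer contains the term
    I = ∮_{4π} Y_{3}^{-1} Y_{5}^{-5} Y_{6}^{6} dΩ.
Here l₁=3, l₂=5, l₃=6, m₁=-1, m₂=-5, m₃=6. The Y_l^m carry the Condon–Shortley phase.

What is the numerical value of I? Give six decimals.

Checks pass: Σm=0; 14 even; l₃=6∈[2,8].
(2·3+1)(2·5+1)(2·6+1) = 1001
Δ: 2! 4! 8! / 15! → 1/675675
sum: t=0:+1/8640 t=1:−1/2304 t=2:+1/8640 = -7/34560
3j²(3 5 6; 0 0 0) = Δ·Π!·Σ² = 7/429  (sign -1)
sum: t=0:+1/1935360 = 1/1935360
3j²(3 5 6; -1 -5 6) = Δ·Π!·Σ² = 3/91  (sign +1)
combine: 4πI² = 1001·7/429·3/91 = 7/13
take √, sign -1: I = -0.20700098

-0.207001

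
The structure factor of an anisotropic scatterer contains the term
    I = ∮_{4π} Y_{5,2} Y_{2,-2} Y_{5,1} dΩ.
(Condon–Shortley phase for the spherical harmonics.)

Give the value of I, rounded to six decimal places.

0.000000

Σmᵢ = 1 ≠ 0, so the φ-integral vanishes; I = 0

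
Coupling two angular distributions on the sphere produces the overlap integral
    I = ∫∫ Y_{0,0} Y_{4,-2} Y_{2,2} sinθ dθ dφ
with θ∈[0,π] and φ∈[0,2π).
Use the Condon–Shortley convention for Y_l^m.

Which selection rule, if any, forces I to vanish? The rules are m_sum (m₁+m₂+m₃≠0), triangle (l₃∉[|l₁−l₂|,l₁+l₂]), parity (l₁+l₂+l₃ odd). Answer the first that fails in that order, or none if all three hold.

m₁+m₂+m₃ = 0 − 2 + 2 = 0  ✓
triangle: |0−4|=4 ≤ l₃=2 ≤ 0+4=4  ✗
parity: l₁+l₂+l₃ = 6 is even

triangle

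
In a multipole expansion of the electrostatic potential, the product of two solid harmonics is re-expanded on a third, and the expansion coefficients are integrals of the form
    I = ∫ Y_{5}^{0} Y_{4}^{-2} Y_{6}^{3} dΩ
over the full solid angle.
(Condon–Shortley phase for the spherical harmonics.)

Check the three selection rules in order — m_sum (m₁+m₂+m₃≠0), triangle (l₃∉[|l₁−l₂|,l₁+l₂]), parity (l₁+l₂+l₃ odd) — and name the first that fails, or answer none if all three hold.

Σmᵢ = 1  ✗
l₃∈[|l₁−l₂|,l₁+l₂]=[1,9], have l₃=6
Σlᵢ = 15 ⇒ odd

m_sum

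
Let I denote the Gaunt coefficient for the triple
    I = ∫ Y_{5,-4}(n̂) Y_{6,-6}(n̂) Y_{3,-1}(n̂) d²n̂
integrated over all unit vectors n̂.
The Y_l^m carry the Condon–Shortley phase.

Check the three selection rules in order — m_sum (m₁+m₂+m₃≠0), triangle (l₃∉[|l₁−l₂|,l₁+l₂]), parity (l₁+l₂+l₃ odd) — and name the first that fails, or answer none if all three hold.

m₁+m₂+m₃ = -4 − 6 − 1 = -11  ✗
triangle: |5−6|=1 ≤ l₃=3 ≤ 5+6=11
parity: l₁+l₂+l₃ = 14 is even

m_sum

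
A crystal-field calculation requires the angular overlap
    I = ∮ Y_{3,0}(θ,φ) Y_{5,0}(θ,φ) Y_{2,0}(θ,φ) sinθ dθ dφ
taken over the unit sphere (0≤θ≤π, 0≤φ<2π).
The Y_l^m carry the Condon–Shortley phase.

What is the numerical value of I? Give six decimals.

m-sum 0 ✓  L=10 even ✓  2≤2≤8 ✓
Π(2lᵢ+1) = 7×11×5 = 385
triangle coeff Δ(3,5,2) = 1/2310
Σ_t [3,3]: t=3:−1/144 = -1/144
(3j)²=10/231 [(3 5 2; 0 0 0)], sign=-1
(m-triple is (0,0,0) — same symbol as above.)
⇒ 4πI² = 500/693
I = (+1)√(500/693/(4π)) = 0.23961470

0.239615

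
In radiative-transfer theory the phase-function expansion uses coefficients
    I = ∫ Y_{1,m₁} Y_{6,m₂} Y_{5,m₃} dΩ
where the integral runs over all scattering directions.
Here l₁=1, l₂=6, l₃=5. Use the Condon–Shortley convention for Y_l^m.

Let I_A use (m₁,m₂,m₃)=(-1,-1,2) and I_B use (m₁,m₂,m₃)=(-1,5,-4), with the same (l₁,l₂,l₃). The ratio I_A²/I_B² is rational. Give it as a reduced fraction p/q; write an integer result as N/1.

2/11

l's match ⇒ only the (l;m) 3-j factors differ between A and B.
A: triangle coeff Δ(1,6,5) = 1/858; Σ_t [2,2]: t=2:+1/60480 = 1/60480; (3j)²=5/429 [(1 6 5; -1 -1 2)], sign=-1
B: triangle coeff Δ(1,6,5) = 1/858; Σ_t [2,2]: t=2:+1/725760 = 1/725760; (3j)²=5/78 [(1 6 5; -1 5 -4)], sign=-1
I_A²/I_B² = (5/429)/(5/78) = 2/11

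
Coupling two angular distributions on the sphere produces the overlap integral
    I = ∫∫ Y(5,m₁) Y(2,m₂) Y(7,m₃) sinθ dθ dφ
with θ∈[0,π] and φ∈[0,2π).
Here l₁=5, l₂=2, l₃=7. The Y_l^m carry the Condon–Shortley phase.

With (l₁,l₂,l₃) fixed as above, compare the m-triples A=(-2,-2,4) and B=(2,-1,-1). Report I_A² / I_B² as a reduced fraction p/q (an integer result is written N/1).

33/16

l's match ⇒ only the (l;m) 3-j factors differ between A and B.
A: triangle coeff Δ(5,2,7) = 1/15015; Σ_t [0,0]: t=0:+1/725760 = 1/725760; (3j)²=2/91 [(5 2 7; -2 -2 4)], sign=-1
B: triangle coeff Δ(5,2,7) = 1/15015; Σ_t [0,0]: t=0:+1/181440 = 1/181440; (3j)²=32/3003 [(5 2 7; 2 -1 -1)], sign=+1
I_A²/I_B² = (2/91)/(32/3003) = 33/16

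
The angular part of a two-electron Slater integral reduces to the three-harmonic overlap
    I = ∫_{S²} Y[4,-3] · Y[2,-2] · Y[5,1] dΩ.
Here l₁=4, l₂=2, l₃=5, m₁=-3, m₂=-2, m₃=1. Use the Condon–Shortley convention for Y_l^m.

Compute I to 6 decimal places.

Σmᵢ = -4 ≠ 0, so the φ-integral vanishes; I = 0

0.000000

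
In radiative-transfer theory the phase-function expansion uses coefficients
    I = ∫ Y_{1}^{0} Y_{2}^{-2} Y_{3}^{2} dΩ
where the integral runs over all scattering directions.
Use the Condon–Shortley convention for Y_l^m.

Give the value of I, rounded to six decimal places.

0.184674

m-sum 0 ✓  L=6 even ✓  1≤3≤3 ✓
Π(2lᵢ+1) = 3×5×7 = 105
triangle coeff Δ(1,2,3) = 1/105
Σ_t [0,0]: t=0:+1/4 = 1/4
(3j)²=3/35 [(1 2 3; 0 0 0)], sign=-1
Σ_t [0,0]: t=0:+1/24 = 1/24
(3j)²=1/21 [(1 2 3; 0 -2 2)], sign=-1
⇒ 4πI² = 3/7
I = (+1)√(3/7/(4π)) = 0.18467439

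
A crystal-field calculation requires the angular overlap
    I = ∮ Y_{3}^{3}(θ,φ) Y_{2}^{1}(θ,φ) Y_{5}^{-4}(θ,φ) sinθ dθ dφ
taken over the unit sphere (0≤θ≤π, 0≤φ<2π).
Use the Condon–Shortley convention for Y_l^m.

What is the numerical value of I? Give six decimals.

m-sum 0 ✓  L=10 even ✓  1≤5≤5 ✓
Π(2lᵢ+1) = 7×5×11 = 385
triangle coeff Δ(3,2,5) = 1/2310
Σ_t [0,0]: t=0:+1/144 = 1/144
(3j)²=10/231 [(3 2 5; 0 0 0)], sign=-1
Σ_t [0,0]: t=0:+1/4320 = 1/4320
(3j)²=2/55 [(3 2 5; 3 1 -4)], sign=-1
⇒ 4πI² = 20/33
I = (+1)√(20/33/(4π)) = 0.21961050

0.219610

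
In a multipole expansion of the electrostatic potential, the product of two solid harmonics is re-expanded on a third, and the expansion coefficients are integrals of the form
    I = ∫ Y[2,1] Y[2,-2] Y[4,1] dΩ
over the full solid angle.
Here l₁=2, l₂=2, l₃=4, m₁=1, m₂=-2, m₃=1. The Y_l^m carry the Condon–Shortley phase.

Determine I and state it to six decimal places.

-0.090112

Checks pass: Σm=0; 8 even; l₃=4∈[0,4].
(2·2+1)(2·2+1)(2·4+1) = 225
Δ: 0! 4! 4! / 9! → 1/630
sum: t=0:+1/16 = 1/16
3j²(2 2 4; 0 0 0) = Δ·Π!·Σ² = 2/35  (sign +1)
sum: t=0:+1/144 = 1/144
3j²(2 2 4; 1 -2 1) = Δ·Π!·Σ² = 1/126  (sign -1)
combine: 4πI² = 225·2/35·1/126 = 5/49
take √, sign -1: I = -0.09011188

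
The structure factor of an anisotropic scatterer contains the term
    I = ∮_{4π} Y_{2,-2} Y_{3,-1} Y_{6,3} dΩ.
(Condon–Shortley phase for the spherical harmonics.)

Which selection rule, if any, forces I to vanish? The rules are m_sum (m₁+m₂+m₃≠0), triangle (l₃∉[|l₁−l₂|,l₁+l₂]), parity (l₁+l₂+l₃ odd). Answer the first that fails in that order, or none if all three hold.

azimuthal sum: -2 − 1 + 3 = 0  ✓
1 ≤ 6 ≤ 5 (triangle on l)  ✗
L = 2 + 3 + 6 = 11 (odd)

triangle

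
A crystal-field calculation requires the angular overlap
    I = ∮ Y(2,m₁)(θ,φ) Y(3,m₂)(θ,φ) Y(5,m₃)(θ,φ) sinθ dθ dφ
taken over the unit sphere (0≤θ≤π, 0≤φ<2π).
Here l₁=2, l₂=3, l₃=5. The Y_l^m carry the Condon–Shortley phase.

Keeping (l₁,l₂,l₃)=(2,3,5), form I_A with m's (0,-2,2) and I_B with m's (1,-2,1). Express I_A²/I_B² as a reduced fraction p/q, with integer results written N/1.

21/8

Shared (l₁,l₂,l₃)=(2,3,5): N and (l;000)² cancel in I_A²/I_B².
A: Δ = 0!·4!·6!/11! = 1/2310; Racah Σ t=0..0: t=0:+1/480 = 1/480; ⇒ 3j(2 3 5; 0 -2 2)² = 3/110, sgn -1
B: Δ = 0!·4!·6!/11! = 1/2310; Racah Σ t=0..0: t=0:+1/720 = 1/720; ⇒ 3j(2 3 5; 1 -2 1)² = 4/385, sgn +1
I_A²/I_B² = (3/110)/(4/385) = 21/8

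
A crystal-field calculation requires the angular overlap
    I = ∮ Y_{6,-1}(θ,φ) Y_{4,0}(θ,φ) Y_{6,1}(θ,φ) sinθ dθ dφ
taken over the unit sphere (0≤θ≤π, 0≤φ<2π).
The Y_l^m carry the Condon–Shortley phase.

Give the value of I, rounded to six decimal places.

Rules hold: Σm=0, L=16 even, 2≤6≤10.
N = 13·9·13 = 1521
Δ = 4!·8!·4!/17! = 1/15315300
Racah Σ t=0..4: t=0:+1/829440 t=1:−1/25920 t=2:+1/9216 t=3:−1/25920 t=4:+1/829440 = 7/207360
⇒ 3j(6 4 6; 0 0 0)² = 28/2431, sgn +1
Racah Σ t=0..4: t=0:+1/2903040 t=1:−1/51840 t=2:+1/11520 t=3:−1/20736 t=4:+1/414720 = 1/45360
⇒ 3j(6 4 6; -1 0 1)² = 1024/153153, sgn -1
4πI² = N·(3j₀)²·(3jₘ)² = 4096/34969
I = -1·√(0.117132/4π) = -0.09654581

-0.096546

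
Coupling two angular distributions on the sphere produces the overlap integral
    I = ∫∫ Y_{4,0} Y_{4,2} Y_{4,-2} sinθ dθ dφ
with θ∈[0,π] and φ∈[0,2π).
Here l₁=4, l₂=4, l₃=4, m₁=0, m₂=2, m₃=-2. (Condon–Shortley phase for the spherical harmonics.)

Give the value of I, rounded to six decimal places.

-0.083698

Rules hold: Σm=0, L=12 even, 0≤4≤8.
N = 9·9·9 = 729
Δ = 4!·4!·4!/13! = 1/450450
Racah Σ t=0..4: t=0:+1/13824 t=1:−1/216 t=2:+1/64 t=3:−1/216 t=4:+1/13824 = 5/768
⇒ 3j(4 4 4; 0 0 0)² = 18/1001, sgn +1
Racah Σ t=2..4: t=2:+1/384 t=3:−1/216 t=4:+1/2304 = -11/6912
⇒ 3j(4 4 4; 0 2 -2)² = 11/1638, sgn -1
4πI² = N·(3j₀)²·(3jₘ)² = 729/8281
I = -1·√(0.0880328/4π) = -0.08369845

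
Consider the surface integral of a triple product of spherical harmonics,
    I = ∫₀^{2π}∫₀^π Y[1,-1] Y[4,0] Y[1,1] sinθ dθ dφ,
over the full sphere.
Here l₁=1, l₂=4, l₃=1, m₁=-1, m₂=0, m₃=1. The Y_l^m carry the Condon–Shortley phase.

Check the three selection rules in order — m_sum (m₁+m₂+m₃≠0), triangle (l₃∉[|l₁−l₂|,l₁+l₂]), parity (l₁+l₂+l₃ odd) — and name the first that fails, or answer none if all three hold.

azimuthal sum: -1 + 0 + 1 = 0  ✓
3 ≤ 1 ≤ 5 (triangle on l)  ✗
L = 1 + 4 + 1 = 6 (even)

triangle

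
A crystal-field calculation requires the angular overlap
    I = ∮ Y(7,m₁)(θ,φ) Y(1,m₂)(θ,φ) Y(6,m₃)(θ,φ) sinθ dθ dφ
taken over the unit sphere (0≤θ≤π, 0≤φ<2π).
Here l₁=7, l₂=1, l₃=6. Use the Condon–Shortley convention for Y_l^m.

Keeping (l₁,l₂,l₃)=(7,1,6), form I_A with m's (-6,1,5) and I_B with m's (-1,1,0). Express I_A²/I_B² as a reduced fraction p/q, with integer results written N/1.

39/14

l's match ⇒ only the (l;m) 3-j factors differ between A and B.
A: triangle coeff Δ(7,1,6) = 1/1365; Σ_t [2,2]: t=2:+1/79833600 = 1/79833600; (3j)²=2/35 [(7 1 6; -6 1 5)], sign=-1
B: triangle coeff Δ(7,1,6) = 1/1365; Σ_t [2,2]: t=2:+1/1036800 = 1/1036800; (3j)²=4/195 [(7 1 6; -1 1 0)], sign=+1
I_A²/I_B² = (2/35)/(4/195) = 39/14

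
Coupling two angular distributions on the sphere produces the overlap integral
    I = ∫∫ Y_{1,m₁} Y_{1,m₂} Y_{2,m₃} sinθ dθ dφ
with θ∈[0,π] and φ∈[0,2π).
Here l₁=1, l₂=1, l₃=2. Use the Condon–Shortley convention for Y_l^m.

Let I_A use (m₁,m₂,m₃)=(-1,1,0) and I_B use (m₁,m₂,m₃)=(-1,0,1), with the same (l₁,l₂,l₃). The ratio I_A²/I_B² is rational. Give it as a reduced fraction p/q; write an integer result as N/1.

Same 1,1,2: normalisation and zero-m 3j drop out of the ratio.
A: Δ: 0! 2! 2! / 5! → 1/30; sum: t=0:+1/4 = 1/4; 3j²(1 1 2; -1 1 0) = Δ·Π!·Σ² = 1/30  (sign +1)
B: Δ: 0! 2! 2! / 5! → 1/30; sum: t=0:+1/2 = 1/2; 3j²(1 1 2; -1 0 1) = Δ·Π!·Σ² = 1/10  (sign -1)
I_A²/I_B² = (1/30)/(1/10) = 1/3

1/3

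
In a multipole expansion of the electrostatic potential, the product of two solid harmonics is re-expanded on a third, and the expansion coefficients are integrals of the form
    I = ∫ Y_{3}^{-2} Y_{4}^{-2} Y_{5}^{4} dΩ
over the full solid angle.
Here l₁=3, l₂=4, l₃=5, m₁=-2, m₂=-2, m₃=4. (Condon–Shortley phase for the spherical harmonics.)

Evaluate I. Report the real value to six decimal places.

Rules hold: Σm=0, L=12 even, 1≤5≤7.
N = 7·9·11 = 693
Δ = 2!·4!·6!/13! = 1/180180
Racah Σ t=0..2: t=0:+1/576 t=1:−1/144 t=2:+1/576 = -1/288
⇒ 3j(3 4 5; 0 0 0)² = 20/1001, sgn +1
Racah Σ t=1..2: t=1:−1/2880 t=2:+1/8640 = -1/4320
⇒ 3j(3 4 5; -2 -2 4)² = 8/429, sgn +1
4πI² = N·(3j₀)²·(3jₘ)² = 480/1859
I = +1·√(0.258203/4π) = 0.14334284

0.143343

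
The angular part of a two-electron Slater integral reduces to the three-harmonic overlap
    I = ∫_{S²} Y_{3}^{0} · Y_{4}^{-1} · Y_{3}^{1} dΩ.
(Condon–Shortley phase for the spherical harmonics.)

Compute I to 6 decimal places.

-0.099323

Rules hold: Σm=0, L=10 even, 1≤3≤7.
N = 7·9·7 = 441
Δ = 4!·2!·4!/11! = 1/34650
Racah Σ t=1..3: t=1:−1/72 t=2:+1/16 t=3:−1/72 = 5/144
⇒ 3j(3 4 3; 0 0 0)² = 2/77, sgn -1
Racah Σ t=1..3: t=1:−1/48 t=2:+1/24 t=3:−1/288 = 5/288
⇒ 3j(3 4 3; 0 -1 1)² = 5/462, sgn +1
4πI² = N·(3j₀)²·(3jₘ)² = 15/121
I = -1·√(0.123967/4π) = -0.09932258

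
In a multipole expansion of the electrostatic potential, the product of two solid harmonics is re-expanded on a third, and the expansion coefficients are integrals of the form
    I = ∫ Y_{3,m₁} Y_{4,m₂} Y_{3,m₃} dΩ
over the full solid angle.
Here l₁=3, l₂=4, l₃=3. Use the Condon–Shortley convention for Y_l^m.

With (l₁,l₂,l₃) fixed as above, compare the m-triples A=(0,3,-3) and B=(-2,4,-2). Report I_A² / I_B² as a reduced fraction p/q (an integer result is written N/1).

Shared (l₁,l₂,l₃)=(3,4,3): N and (l;000)² cancel in I_A²/I_B².
A: Δ = 4!·2!·4!/11! = 1/34650; Racah Σ t=3..3: t=3:−1/288 = -1/288; ⇒ 3j(3 4 3; 0 3 -3)² = 1/22, sgn -1
B: Δ = 4!·2!·4!/11! = 1/34650; Racah Σ t=4..4: t=4:+1/576 = 1/576; ⇒ 3j(3 4 3; -2 4 -2)² = 5/99, sgn -1
I_A²/I_B² = (1/22)/(5/99) = 9/10

9/10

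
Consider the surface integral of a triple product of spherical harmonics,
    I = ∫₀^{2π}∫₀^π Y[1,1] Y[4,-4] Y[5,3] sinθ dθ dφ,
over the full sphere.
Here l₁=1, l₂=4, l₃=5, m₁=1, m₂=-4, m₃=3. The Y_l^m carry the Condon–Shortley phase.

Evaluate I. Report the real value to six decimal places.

Checks pass: Σm=0; 10 even; l₃=5∈[3,5].
(2·1+1)(2·4+1)(2·5+1) = 297
Δ: 0! 2! 8! / 11! → 1/495
sum: t=0:+1/576 = 1/576
3j²(1 4 5; 0 0 0) = Δ·Π!·Σ² = 5/99  (sign -1)
sum: t=0:+1/80640 = 1/80640
3j²(1 4 5; 1 -4 3) = Δ·Π!·Σ² = 1/495  (sign +1)
combine: 4πI² = 297·5/99·1/495 = 1/33
take √, sign -1: I = -0.04910640

-0.049106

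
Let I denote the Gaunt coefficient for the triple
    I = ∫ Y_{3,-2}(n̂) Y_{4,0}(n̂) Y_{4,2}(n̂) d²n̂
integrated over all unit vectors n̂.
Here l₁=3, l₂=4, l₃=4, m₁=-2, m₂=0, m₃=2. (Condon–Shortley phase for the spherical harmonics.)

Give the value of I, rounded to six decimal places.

0.000000

L=11 odd ⇒ parity kills the (l;000) factor ⇒ I = 0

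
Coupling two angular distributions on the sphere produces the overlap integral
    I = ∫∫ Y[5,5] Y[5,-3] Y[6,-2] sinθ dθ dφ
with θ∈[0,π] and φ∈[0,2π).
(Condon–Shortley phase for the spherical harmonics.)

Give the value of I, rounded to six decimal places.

0.140602

m-sum 0 ✓  L=16 even ✓  0≤6≤10 ✓
Π(2lᵢ+1) = 11×11×13 = 1573
triangle coeff Δ(5,5,6) = 1/28588560
Σ_t [0,4]: t=0:+1/345600 t=1:−1/13824 t=2:+1/5184 t=3:−1/13824 t=4:+1/345600 = 7/129600
(3j)²=80/7293 [(5 5 6; 0 0 0)], sign=+1
Σ_t [0,0]: t=0:+1/829440 = 1/829440
(3j)²=35/2431 [(5 5 6; 5 -3 -2)], sign=+1
⇒ 4πI² = 2800/11271
I = (+1)√(2800/11271/(4π)) = 0.14060244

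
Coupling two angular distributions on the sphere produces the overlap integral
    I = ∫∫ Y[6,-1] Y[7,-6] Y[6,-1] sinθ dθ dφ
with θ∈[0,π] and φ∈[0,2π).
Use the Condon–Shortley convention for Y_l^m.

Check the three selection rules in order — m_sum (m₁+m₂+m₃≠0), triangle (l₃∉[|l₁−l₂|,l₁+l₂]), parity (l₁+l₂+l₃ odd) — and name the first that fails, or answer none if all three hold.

azimuthal sum: -1 − 6 − 1 = -8  ✗
1 ≤ 6 ≤ 13 (triangle on l)
L = 6 + 7 + 6 = 19 (odd)

m_sum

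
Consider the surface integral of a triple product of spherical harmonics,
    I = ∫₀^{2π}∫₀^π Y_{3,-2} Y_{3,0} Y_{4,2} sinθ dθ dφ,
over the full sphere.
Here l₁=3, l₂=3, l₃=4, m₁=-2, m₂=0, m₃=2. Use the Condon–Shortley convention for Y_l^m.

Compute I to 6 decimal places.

Rules hold: Σm=0, L=10 even, 0≤4≤6.
N = 7·7·9 = 441
Δ = 2!·4!·4!/11! = 1/34650
Racah Σ t=0..2: t=0:+1/72 t=1:−1/16 t=2:+1/72 = -5/144
⇒ 3j(3 3 4; 0 0 0)² = 2/77, sgn -1
Racah Σ t=1..2: t=1:−1/96 t=2:+1/72 = 1/288
⇒ 3j(3 3 4; -2 0 2)² = 1/462, sgn +1
4πI² = N·(3j₀)²·(3jₘ)² = 3/121
I = -1·√(0.0247934/4π) = -0.04441841

-0.044418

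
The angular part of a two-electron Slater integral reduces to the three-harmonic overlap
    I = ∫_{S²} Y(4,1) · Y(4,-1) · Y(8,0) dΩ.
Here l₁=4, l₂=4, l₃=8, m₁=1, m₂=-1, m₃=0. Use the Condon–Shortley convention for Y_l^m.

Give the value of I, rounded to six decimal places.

0.187552

m-sum 0 ✓  L=16 even ✓  0≤8≤8 ✓
Π(2lᵢ+1) = 9×9×17 = 1377
triangle coeff Δ(4,4,8) = 1/218790
Σ_t [0,0]: t=0:+1/331776 = 1/331776
(3j)²=490/21879 [(4 4 8; 0 0 0)], sign=+1
Σ_t [0,0]: t=0:+1/518400 = 1/518400
(3j)²=1568/109395 [(4 4 8; 1 -1 0)], sign=+1
⇒ 4πI² = 153664/347633
I = (+1)√(153664/347633/(4π)) = 0.18755154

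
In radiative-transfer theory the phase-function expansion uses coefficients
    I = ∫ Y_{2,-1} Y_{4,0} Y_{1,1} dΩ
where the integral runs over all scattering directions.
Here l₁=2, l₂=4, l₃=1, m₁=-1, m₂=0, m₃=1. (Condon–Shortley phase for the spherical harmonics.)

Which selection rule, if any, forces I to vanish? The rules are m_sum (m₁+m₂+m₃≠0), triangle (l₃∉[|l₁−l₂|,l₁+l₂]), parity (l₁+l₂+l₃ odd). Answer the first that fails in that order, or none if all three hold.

triangle

azimuthal sum: -1 + 0 + 1 = 0  ✓
2 ≤ 1 ≤ 6 (triangle on l)  ✗
L = 2 + 4 + 1 = 7 (odd)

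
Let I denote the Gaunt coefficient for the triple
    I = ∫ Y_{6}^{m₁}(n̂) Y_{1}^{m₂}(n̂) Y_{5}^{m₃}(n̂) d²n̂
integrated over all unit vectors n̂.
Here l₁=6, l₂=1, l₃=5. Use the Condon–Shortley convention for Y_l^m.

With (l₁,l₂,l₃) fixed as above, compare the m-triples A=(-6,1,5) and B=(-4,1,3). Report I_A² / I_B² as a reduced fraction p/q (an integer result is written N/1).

22/15

Same 6,1,5: normalisation and zero-m 3j drop out of the ratio.
A: Δ: 2! 10! 0! / 13! → 1/858; sum: t=2:+1/7257600 = 1/7257600; 3j²(6 1 5; -6 1 5) = Δ·Π!·Σ² = 1/13  (sign +1)
B: Δ: 2! 10! 0! / 13! → 1/858; sum: t=2:+1/161280 = 1/161280; 3j²(6 1 5; -4 1 3) = Δ·Π!·Σ² = 15/286  (sign +1)
I_A²/I_B² = (1/13)/(15/286) = 22/15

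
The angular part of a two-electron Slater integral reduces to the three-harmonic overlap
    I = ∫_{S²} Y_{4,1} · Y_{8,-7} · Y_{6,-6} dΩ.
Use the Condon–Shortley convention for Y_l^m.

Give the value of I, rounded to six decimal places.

0.000000

m-sum = 1 − 7 − 6 = -12 ≠ 0 ⇒ I = 0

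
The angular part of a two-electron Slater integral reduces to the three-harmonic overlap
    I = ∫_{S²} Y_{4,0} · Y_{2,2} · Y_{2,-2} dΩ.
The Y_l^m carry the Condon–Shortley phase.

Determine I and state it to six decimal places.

Rules hold: Σm=0, L=8 even, 2≤2≤6.
N = 9·5·5 = 225
Δ = 4!·4!·0!/9! = 1/630
Racah Σ t=2..2: t=2:+1/16 = 1/16
⇒ 3j(4 2 2; 0 0 0)² = 2/35, sgn +1
Racah Σ t=4..4: t=4:+1/576 = 1/576
⇒ 3j(4 2 2; 0 2 -2)² = 1/630, sgn +1
4πI² = N·(3j₀)²·(3jₘ)² = 1/49
I = +1·√(0.0204082/4π) = 0.04029926

0.040299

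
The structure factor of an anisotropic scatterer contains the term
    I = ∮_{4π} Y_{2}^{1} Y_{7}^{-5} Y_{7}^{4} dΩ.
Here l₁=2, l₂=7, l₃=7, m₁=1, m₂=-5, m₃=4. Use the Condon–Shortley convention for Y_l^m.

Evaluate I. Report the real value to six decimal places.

Rules hold: Σm=0, L=16 even, 5≤7≤9.
N = 5·15·15 = 1125
Δ = 2!·2!·12!/17! = 1/185640
Racah Σ t=0..2: t=0:+1/2419200 t=1:−1/518400 t=2:+1/2419200 = -1/907200
⇒ 3j(2 7 7; 0 0 0)² = 56/3315, sgn +1
Racah Σ t=0..1: t=0:+1/14515200 t=1:−1/79833600 = 1/17740800
⇒ 3j(2 7 7; 1 -5 4)² = 729/30940, sgn -1
4πI² = N·(3j₀)²·(3jₘ)² = 21870/48841
I = -1·√(0.44778/4π) = -0.18876748

-0.188767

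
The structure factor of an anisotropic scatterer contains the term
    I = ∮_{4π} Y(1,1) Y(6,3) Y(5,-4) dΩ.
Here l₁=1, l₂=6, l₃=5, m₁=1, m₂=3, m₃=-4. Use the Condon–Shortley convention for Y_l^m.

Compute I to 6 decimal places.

-0.070770

m-sum 0 ✓  L=12 even ✓  5≤5≤7 ✓
Π(2lᵢ+1) = 3×13×11 = 429
triangle coeff Δ(1,6,5) = 1/858
Σ_t [1,1]: t=1:−1/14400 = -1/14400
(3j)²=6/143 [(1 6 5; 0 0 0)], sign=+1
Σ_t [0,0]: t=0:+1/725760 = 1/725760
(3j)²=1/286 [(1 6 5; 1 3 -4)], sign=-1
⇒ 4πI² = 9/143
I = (-1)√(9/143/(4π)) = -0.07076985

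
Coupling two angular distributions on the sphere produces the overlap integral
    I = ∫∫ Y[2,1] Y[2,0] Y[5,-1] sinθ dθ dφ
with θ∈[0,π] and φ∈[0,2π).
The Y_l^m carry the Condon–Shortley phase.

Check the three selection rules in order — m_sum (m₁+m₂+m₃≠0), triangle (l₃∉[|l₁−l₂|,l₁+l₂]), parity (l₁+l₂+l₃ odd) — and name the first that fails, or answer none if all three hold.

azimuthal sum: 1 + 0 − 1 = 0  ✓
0 ≤ 5 ≤ 4 (triangle on l)  ✗
L = 2 + 2 + 5 = 9 (odd)

triangle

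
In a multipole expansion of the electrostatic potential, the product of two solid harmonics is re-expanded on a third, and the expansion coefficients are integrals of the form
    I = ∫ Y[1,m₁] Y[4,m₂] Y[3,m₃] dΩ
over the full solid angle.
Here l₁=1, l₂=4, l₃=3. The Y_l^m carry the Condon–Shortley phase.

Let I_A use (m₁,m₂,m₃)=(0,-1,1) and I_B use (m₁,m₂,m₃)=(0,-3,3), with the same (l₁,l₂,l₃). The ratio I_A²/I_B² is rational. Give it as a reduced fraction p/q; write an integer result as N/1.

Shared (l₁,l₂,l₃)=(1,4,3): N and (l;000)² cancel in I_A²/I_B².
A: Δ = 2!·0!·6!/9! = 1/252; Racah Σ t=1..1: t=1:−1/48 = -1/48; ⇒ 3j(1 4 3; 0 -1 1)² = 5/84, sgn -1
B: Δ = 2!·0!·6!/9! = 1/252; Racah Σ t=1..1: t=1:−1/720 = -1/720; ⇒ 3j(1 4 3; 0 -3 3)² = 1/36, sgn -1
I_A²/I_B² = (5/84)/(1/36) = 15/7

15/7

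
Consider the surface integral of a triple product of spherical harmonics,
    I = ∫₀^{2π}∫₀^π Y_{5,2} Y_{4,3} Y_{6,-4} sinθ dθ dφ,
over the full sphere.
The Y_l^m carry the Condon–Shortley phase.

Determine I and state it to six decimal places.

0.000000

Σmᵢ = 1 ≠ 0, so the φ-integral vanishes; I = 0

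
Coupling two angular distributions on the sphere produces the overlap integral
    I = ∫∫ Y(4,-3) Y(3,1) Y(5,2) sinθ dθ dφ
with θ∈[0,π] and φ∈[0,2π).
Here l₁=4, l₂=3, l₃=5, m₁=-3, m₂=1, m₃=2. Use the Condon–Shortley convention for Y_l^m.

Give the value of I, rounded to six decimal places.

-0.171363

Rules hold: Σm=0, L=12 even, 1≤5≤7.
N = 9·7·11 = 693
Δ = 2!·6!·4!/13! = 1/180180
Racah Σ t=0..2: t=0:+1/576 t=1:−1/144 t=2:+1/576 = -1/288
⇒ 3j(4 3 5; 0 0 0)² = 20/1001, sgn +1
Racah Σ t=1..2: t=1:−1/4320 t=2:+1/960 = 7/8640
⇒ 3j(4 3 5; -3 1 2)² = 343/12870, sgn -1
4πI² = N·(3j₀)²·(3jₘ)² = 686/1859
I = -1·√(0.369016/4π) = -0.17136315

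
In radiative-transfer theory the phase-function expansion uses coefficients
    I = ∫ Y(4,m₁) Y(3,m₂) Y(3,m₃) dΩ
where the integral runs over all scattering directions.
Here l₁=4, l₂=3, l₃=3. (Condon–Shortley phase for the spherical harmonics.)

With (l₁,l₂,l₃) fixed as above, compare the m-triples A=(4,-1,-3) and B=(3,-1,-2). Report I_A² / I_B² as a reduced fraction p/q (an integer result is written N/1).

3/1

l's match ⇒ only the (l;m) 3-j factors differ between A and B.
A: triangle coeff Δ(4,3,3) = 1/34650; Σ_t [0,0]: t=0:+1/1152 = 1/1152; (3j)²=1/33 [(4 3 3; 4 -1 -3)], sign=+1
B: triangle coeff Δ(4,3,3) = 1/34650; Σ_t [0,1]: t=0:+1/288 t=1:−1/144 = -1/288; (3j)²=1/99 [(4 3 3; 3 -1 -2)], sign=+1
I_A²/I_B² = (1/33)/(1/99) = 3/1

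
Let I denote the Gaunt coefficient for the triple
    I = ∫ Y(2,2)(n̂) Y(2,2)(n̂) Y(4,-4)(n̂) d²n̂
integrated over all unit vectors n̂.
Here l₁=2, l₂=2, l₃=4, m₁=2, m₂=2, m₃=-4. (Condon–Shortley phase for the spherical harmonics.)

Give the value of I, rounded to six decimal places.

Rules hold: Σm=0, L=8 even, 0≤4≤4.
N = 5·5·9 = 225
Δ = 0!·4!·4!/9! = 1/630
Racah Σ t=0..0: t=0:+1/16 = 1/16
⇒ 3j(2 2 4; 0 0 0)² = 2/35, sgn +1
Racah Σ t=0..0: t=0:+1/576 = 1/576
⇒ 3j(2 2 4; 2 2 -4)² = 1/9, sgn +1
4πI² = N·(3j₀)²·(3jₘ)² = 10/7
I = +1·√(1.42857/4π) = 0.33716777

0.337168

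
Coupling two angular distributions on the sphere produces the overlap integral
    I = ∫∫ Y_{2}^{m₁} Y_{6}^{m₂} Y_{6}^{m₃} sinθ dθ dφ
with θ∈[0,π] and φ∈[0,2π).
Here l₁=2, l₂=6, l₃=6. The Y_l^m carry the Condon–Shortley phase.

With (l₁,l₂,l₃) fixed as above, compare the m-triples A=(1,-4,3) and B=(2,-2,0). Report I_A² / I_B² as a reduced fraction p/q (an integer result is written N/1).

Shared (l₁,l₂,l₃)=(2,6,6): N and (l;000)² cancel in I_A²/I_B².
A: Δ = 2!·2!·10!/15! = 1/90090; Racah Σ t=0..1: t=0:+1/161280 t=1:−1/725760 = 1/207360; ⇒ 3j(2 6 6; 1 -4 3)² = 7/286, sgn -1
B: Δ = 2!·2!·10!/15! = 1/90090; Racah Σ t=0..0: t=0:+1/69120 = 1/69120; ⇒ 3j(2 6 6; 2 -2 0)² = 4/143, sgn +1
I_A²/I_B² = (7/286)/(4/143) = 7/8

7/8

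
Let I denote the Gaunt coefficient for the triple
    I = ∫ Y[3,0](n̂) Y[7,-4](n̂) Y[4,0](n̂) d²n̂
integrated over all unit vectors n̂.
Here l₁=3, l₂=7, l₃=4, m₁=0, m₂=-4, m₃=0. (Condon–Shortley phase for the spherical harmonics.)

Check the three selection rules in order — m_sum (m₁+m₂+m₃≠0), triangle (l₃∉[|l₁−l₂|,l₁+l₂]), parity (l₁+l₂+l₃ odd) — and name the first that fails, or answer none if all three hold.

m_sum

azimuthal sum: 0 − 4 + 0 = -4  ✗
4 ≤ 4 ≤ 10 (triangle on l)
L = 3 + 7 + 4 = 14 (even)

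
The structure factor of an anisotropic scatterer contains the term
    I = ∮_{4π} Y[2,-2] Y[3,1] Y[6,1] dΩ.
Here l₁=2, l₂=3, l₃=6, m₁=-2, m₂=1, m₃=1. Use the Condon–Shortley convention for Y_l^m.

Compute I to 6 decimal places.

|2−3|≤6≤2+3 violated ⇒ I = 0

0.000000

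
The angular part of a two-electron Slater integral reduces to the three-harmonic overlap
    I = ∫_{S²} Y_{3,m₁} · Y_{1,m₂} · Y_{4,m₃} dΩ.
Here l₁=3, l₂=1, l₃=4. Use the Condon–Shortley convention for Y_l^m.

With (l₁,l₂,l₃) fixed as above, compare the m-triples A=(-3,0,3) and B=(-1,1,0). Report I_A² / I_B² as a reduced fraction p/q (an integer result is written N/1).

7/6

l's match ⇒ only the (l;m) 3-j factors differ between A and B.
A: triangle coeff Δ(3,1,4) = 1/252; Σ_t [0,0]: t=0:+1/720 = 1/720; (3j)²=1/36 [(3 1 4; -3 0 3)], sign=-1
B: triangle coeff Δ(3,1,4) = 1/252; Σ_t [0,0]: t=0:+1/96 = 1/96; (3j)²=1/42 [(3 1 4; -1 1 0)], sign=+1
I_A²/I_B² = (1/36)/(1/42) = 7/6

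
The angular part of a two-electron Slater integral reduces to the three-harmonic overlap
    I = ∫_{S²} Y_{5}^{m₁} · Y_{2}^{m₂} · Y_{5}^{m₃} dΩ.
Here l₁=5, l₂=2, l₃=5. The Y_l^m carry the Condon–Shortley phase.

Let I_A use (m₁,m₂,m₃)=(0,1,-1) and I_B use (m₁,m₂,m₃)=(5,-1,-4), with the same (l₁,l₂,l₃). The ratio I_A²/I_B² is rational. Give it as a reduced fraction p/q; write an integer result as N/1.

Same 5,2,5: normalisation and zero-m 3j drop out of the ratio.
A: Δ: 2! 8! 2! / 13! → 1/38610; sum: t=1:−1/1152 t=2:+1/1440 = -1/5760; 3j²(5 2 5; 0 1 -1) = Δ·Π!·Σ² = 1/858  (sign -1)
B: Δ: 2! 8! 2! / 13! → 1/38610; sum: t=0:+1/80640 = 1/80640; 3j²(5 2 5; 5 -1 -4) = Δ·Π!·Σ² = 9/286  (sign -1)
I_A²/I_B² = (1/858)/(9/286) = 1/27

1/27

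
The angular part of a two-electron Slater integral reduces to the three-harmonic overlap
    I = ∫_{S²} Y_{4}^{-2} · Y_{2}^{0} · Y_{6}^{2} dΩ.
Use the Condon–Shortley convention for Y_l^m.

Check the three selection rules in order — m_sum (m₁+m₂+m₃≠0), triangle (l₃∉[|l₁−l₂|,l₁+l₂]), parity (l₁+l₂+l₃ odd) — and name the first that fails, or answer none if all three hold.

azimuthal sum: -2 + 0 + 2 = 0  ✓
2 ≤ 6 ≤ 6 (triangle on l)  ✓
L = 4 + 2 + 6 = 12 (even)  ✓

none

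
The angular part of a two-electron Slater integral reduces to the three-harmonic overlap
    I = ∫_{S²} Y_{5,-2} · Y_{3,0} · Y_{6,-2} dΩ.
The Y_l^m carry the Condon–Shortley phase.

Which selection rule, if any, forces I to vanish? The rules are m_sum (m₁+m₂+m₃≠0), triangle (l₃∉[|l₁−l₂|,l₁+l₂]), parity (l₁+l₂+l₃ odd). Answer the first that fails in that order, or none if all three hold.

azimuthal sum: -2 + 0 − 2 = -4  ✗
2 ≤ 6 ≤ 8 (triangle on l)
L = 5 + 3 + 6 = 14 (even)

m_sum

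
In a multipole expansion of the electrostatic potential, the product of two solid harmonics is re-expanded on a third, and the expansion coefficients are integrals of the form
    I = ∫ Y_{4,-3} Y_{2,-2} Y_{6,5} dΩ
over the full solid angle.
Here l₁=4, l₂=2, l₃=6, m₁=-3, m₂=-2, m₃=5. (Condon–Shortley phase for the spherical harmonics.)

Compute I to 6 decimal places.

-0.288917

Checks pass: Σm=0; 12 even; l₃=6∈[2,6].
(2·4+1)(2·2+1)(2·6+1) = 585
Δ: 0! 8! 4! / 13! → 1/6435
sum: t=0:+1/2304 = 1/2304
3j²(4 2 6; 0 0 0) = Δ·Π!·Σ² = 5/143  (sign +1)
sum: t=0:+1/120960 = 1/120960
3j²(4 2 6; -3 -2 5) = Δ·Π!·Σ² = 2/39  (sign -1)
combine: 4πI² = 585·5/143·2/39 = 150/143
take √, sign -1: I = -0.28891672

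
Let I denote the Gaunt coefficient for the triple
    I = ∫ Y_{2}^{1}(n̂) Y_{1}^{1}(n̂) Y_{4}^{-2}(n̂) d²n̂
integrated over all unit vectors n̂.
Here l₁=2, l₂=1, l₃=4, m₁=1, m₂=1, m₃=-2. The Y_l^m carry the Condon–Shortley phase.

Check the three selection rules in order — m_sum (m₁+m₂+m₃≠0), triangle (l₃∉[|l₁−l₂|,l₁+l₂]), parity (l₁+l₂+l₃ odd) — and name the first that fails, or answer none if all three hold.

triangle

m₁+m₂+m₃ = 1 + 1 − 2 = 0  ✓
triangle: |2−1|=1 ≤ l₃=4 ≤ 2+1=3  ✗
parity: l₁+l₂+l₃ = 7 is odd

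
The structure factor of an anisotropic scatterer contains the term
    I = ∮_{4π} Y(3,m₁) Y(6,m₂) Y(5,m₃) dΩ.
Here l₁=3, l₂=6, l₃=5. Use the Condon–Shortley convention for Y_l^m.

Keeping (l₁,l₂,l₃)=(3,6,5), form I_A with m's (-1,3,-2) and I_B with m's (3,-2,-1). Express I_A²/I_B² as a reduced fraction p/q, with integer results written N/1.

27/35

Shared (l₁,l₂,l₃)=(3,6,5): N and (l;000)² cancel in I_A²/I_B².
A: Δ = 4!·2!·8!/15! = 1/675675; Racah Σ t=2..4: t=2:+1/40320 t=3:−1/8640 t=4:+1/34560 = -1/16128; ⇒ 3j(3 6 5; -1 3 -2)² = 18/1001, sgn +1
B: Δ = 4!·2!·8!/15! = 1/675675; Racah Σ t=0..0: t=0:+1/27648 = 1/27648; ⇒ 3j(3 6 5; 3 -2 -1)² = 10/429, sgn +1
I_A²/I_B² = (18/1001)/(10/429) = 27/35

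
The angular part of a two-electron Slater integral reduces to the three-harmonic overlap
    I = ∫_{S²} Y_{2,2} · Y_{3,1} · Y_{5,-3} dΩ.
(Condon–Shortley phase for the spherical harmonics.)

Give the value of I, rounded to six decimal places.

Rules hold: Σm=0, L=10 even, 1≤5≤5.
N = 5·7·11 = 385
Δ = 0!·4!·6!/11! = 1/2310
Racah Σ t=0..0: t=0:+1/144 = 1/144
⇒ 3j(2 3 5; 0 0 0)² = 10/231, sgn -1
Racah Σ t=0..0: t=0:+1/1152 = 1/1152
⇒ 3j(2 3 5; 2 1 -3)² = 1/33, sgn +1
4πI² = N·(3j₀)²·(3jₘ)² = 50/99
I = -1·√(0.505051/4π) = -0.20047604

-0.200476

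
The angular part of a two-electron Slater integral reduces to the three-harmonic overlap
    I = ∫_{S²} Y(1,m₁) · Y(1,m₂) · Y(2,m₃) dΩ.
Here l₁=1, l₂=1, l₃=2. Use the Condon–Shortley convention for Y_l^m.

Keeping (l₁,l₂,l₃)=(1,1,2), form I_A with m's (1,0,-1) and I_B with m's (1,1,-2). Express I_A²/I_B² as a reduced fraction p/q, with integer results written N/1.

Shared (l₁,l₂,l₃)=(1,1,2): N and (l;000)² cancel in I_A²/I_B².
A: Δ = 0!·2!·2!/5! = 1/30; Racah Σ t=0..0: t=0:+1/2 = 1/2; ⇒ 3j(1 1 2; 1 0 -1)² = 1/10, sgn -1
B: Δ = 0!·2!·2!/5! = 1/30; Racah Σ t=0..0: t=0:+1/4 = 1/4; ⇒ 3j(1 1 2; 1 1 -2)² = 1/5, sgn +1
I_A²/I_B² = (1/10)/(1/5) = 1/2

1/2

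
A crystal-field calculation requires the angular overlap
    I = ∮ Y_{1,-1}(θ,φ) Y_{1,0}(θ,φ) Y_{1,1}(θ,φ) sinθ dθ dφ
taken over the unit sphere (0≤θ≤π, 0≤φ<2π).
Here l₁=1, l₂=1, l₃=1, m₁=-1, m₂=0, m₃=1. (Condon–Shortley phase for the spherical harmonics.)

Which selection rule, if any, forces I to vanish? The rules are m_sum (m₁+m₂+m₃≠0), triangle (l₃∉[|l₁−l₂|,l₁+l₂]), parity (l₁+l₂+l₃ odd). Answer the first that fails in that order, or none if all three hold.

m₁+m₂+m₃ = -1 + 0 + 1 = 0  ✓
triangle: |1−1|=0 ≤ l₃=1 ≤ 1+1=2  ✓
parity: l₁+l₂+l₃ = 3 is odd  ✗

parity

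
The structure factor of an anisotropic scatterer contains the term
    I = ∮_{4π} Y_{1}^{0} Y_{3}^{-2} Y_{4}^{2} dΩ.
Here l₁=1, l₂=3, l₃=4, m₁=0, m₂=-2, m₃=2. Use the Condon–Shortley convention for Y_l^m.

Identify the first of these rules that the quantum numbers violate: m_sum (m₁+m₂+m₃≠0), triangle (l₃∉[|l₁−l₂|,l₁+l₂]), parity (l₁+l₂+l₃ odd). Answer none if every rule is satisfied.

Σmᵢ = 0  ✓
l₃∈[|l₁−l₂|,l₁+l₂]=[2,4], have l₃=4  ✓
Σlᵢ = 8 ⇒ even  ✓

none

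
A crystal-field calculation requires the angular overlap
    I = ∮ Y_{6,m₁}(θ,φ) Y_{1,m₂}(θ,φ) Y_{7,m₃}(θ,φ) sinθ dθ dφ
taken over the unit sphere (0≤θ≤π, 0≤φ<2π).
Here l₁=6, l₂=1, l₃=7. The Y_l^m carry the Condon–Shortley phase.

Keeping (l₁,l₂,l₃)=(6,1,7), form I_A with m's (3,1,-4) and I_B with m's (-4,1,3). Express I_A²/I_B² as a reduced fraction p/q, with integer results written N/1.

l's match ⇒ only the (l;m) 3-j factors differ between A and B.
A: triangle coeff Δ(6,1,7) = 1/1365; Σ_t [0,0]: t=0:+1/4354560 = 1/4354560; (3j)²=11/273 [(6 1 7; 3 1 -4)], sign=-1
B: triangle coeff Δ(6,1,7) = 1/1365; Σ_t [0,0]: t=0:+1/14515200 = 1/14515200; (3j)²=2/455 [(6 1 7; -4 1 3)], sign=+1
I_A²/I_B² = (11/273)/(2/455) = 55/6

55/6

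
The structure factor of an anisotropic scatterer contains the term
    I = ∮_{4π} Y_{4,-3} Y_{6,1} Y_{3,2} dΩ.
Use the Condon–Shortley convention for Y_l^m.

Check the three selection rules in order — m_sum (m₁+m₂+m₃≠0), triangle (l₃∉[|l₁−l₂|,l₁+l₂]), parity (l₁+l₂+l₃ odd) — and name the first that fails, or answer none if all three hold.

Σmᵢ = 0  ✓
l₃∈[|l₁−l₂|,l₁+l₂]=[2,10], have l₃=3  ✓
Σlᵢ = 13 ⇒ odd  ✗

parity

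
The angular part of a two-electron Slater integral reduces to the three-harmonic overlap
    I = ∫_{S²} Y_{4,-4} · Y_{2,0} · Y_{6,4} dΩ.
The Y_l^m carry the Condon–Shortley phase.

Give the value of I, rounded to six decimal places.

Rules hold: Σm=0, L=12 even, 2≤6≤6.
N = 9·5·13 = 585
Δ = 0!·8!·4!/13! = 1/6435
Racah Σ t=0..0: t=0:+1/2304 = 1/2304
⇒ 3j(4 2 6; 0 0 0)² = 5/143, sgn +1
Racah Σ t=0..0: t=0:+1/161280 = 1/161280
⇒ 3j(4 2 6; -4 0 4)² = 1/143, sgn +1
4πI² = N·(3j₀)²·(3jₘ)² = 225/1573
I = +1·√(0.143039/4π) = 0.10668957

0.106690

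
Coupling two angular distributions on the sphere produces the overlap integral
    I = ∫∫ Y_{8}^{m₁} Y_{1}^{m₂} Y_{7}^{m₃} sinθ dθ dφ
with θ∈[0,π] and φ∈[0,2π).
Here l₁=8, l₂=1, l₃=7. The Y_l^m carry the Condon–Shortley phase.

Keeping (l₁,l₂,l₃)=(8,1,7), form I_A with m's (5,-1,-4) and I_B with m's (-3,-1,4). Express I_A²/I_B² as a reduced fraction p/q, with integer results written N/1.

Same 8,1,7: normalisation and zero-m 3j drop out of the ratio.
A: Δ: 2! 14! 0! / 17! → 1/2040; sum: t=0:+1/479001600 = 1/479001600; 3j²(8 1 7; 5 -1 -4) = Δ·Π!·Σ² = 13/340  (sign -1)
B: Δ: 2! 14! 0! / 17! → 1/2040; sum: t=0:+1/479001600 = 1/479001600; 3j²(8 1 7; -3 -1 4) = Δ·Π!·Σ² = 1/204  (sign -1)
I_A²/I_B² = (13/340)/(1/204) = 39/5

39/5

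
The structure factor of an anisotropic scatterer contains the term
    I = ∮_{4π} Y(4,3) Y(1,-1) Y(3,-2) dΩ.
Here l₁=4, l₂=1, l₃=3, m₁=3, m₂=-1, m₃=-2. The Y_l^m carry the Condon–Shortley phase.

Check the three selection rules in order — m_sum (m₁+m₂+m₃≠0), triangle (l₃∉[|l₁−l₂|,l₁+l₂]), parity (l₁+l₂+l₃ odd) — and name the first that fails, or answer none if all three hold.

none

Σmᵢ = 0  ✓
l₃∈[|l₁−l₂|,l₁+l₂]=[3,5], have l₃=3  ✓
Σlᵢ = 8 ⇒ even  ✓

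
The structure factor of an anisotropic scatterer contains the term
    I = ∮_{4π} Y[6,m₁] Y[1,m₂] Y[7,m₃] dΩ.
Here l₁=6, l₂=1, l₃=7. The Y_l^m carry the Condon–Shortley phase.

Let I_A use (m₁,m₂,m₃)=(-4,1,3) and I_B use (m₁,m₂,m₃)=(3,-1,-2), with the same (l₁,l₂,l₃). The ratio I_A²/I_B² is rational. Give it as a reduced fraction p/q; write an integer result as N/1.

3/5

Shared (l₁,l₂,l₃)=(6,1,7): N and (l;000)² cancel in I_A²/I_B².
A: Δ = 0!·12!·2!/15! = 1/1365; Racah Σ t=0..0: t=0:+1/14515200 = 1/14515200; ⇒ 3j(6 1 7; -4 1 3)² = 2/455, sgn +1
B: Δ = 0!·12!·2!/15! = 1/1365; Racah Σ t=0..0: t=0:+1/4354560 = 1/4354560; ⇒ 3j(6 1 7; 3 -1 -2)² = 2/273, sgn -1
I_A²/I_B² = (2/455)/(2/273) = 3/5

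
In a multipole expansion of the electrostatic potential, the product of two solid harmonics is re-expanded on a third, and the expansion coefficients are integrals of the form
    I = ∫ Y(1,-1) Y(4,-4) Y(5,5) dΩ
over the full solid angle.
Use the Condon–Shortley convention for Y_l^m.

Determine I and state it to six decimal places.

Checks pass: Σm=0; 10 even; l₃=5∈[3,5].
(2·1+1)(2·4+1)(2·5+1) = 297
Δ: 0! 2! 8! / 11! → 1/495
sum: t=0:+1/576 = 1/576
3j²(1 4 5; 0 0 0) = Δ·Π!·Σ² = 5/99  (sign -1)
sum: t=0:+1/80640 = 1/80640
3j²(1 4 5; -1 -4 5) = Δ·Π!·Σ² = 1/11  (sign +1)
combine: 4πI² = 297·5/99·1/11 = 15/11
take √, sign -1: I = -0.32941575

-0.329416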